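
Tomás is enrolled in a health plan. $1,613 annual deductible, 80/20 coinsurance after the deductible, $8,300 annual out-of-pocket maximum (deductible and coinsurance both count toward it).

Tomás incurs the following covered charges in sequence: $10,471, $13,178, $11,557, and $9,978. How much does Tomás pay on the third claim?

$2,279.80

Claim 1 — $10,471: deductible takes $1,613, $8,858 remains; coinsurance $8,858 × 20% = $1,771.60. Patient pays $3,384.60; OOP now $3,384.60.
Claim 2 — $13,178: 20% coinsurance on $13,178 = $2,635.60. Patient pays $2,635.60; OOP now $6,020.20.
Claim 3 — $11,557: deductible met; 20% of $11,557 = $2,311.40. Adding that to $6,020.20 gives $8,331.60, past the $8,300 cap; patient pays only $8,300 − $6,020.20 = $2,279.80.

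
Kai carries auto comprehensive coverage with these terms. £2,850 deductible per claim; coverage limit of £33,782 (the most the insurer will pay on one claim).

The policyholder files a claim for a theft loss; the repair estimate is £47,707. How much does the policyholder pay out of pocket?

Subtract the deductible: £47,707 − £2,850 = £44,857.
Since £44,857 > £33,782, the payout is capped at £33,782.
Out of pocket: £47,707 − £33,782 = £13,925.

£13,925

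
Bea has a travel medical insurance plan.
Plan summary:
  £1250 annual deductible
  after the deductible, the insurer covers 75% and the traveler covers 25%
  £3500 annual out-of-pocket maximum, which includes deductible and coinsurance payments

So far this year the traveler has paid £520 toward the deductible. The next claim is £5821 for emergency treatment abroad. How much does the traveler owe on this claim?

£2002.75

Remaining deductible: £1250 − £520 = £730.
The remaining £5091 (= £5821 − £730) moves to coinsurance.
Coinsurance: £5091 × 25% = £1272.75.
That puts the traveler's cost at £730 + £1272.75 = £2002.75 before any cap.
Cumulative spending £520 + £2002.75 = £2522.75 stays under the £3500 maximum.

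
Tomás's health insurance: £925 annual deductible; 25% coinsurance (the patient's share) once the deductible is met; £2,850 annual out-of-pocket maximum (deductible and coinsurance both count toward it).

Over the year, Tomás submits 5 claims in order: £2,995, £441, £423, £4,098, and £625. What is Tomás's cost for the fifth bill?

£156.25

Bill 1, £2,995: £925 to deductible, leaving £2,070; 25% of £2,070 = £517.50. Patient owes £1,442.50 (running OOP £1,442.50).
Bill 2, £441: deductible already satisfied, so patient's share is 25% × £441 = £110.25. Patient pays £110.25; OOP now £1,552.75.
Bill 3, £423: 25% coinsurance on £423 = £105.75. Patient owes £105.75 (running OOP £1,658.50).
Bill 4, £4,098: deductible already satisfied, so patient's share is 25% × £4,098 = £1,024.50. Cost to patient: £1,024.50. OOP to date £2,683.
Bill 5, £625: 25% coinsurance on £625 = £156.25. Patient owes £156.25 (running OOP £2,839.25).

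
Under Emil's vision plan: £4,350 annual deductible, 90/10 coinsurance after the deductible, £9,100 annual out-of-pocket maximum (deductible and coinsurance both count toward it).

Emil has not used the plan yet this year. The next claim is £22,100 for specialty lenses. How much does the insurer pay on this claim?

Nothing has been paid toward the £4,350 deductible, so the first £4,350 of this charge is applied there.
After the £4,350 deductible portion, £22,100 − £4,350 = £17,750 is subject to coinsurance.
Coinsurance: £17,750 × 10% = £1,775.
So the member owes £4,350 + £1,775 = £6,125 before any cap.
Cumulative spending £0 + £6,125 = £6,125 stays under the £9,100 maximum.
Insurer pays the balance: £22,100 − £6,125 = £15,975.

£15,975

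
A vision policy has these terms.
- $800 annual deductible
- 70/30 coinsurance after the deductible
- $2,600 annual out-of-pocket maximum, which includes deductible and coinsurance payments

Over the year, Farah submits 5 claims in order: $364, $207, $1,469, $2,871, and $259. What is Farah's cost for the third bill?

$601

Bill 1, $364: entire amount goes to the deductible. Member pays $364; OOP now $364.
Bill 2, $207: all of it applies to the deductible. Member pays $207; OOP now $571.
Bill 3, $1,469: $229 to deductible, leaving $1,240; 30% of $1,240 = $372. Cost to member: $601. OOP to date $1,172.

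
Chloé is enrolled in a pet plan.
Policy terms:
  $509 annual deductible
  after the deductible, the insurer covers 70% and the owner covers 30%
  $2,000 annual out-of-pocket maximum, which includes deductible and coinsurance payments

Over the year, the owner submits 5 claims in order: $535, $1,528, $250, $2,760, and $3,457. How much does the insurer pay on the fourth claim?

#1 ($535): deductible takes $509, $26 remains; owner's 30% is $7.80. Owner pays $516.80; OOP now $516.80. Insurer: $535 − $516.80 = $18.20.
#2 ($1,528): 30% coinsurance on $1,528 = $458.40. Owner owes $458.40 (running OOP $975.20). Insurer: $1,528 − $458.40 = $1,069.60.
#3 ($250): deductible already satisfied, so owner's share is 30% × $250 = $75. Cost to owner: $75. OOP to date $1,050.20. Insurer: $250 − $75 = $175.
#4 ($2,760): 30% coinsurance on $2,760 = $828. Owner pays $828; OOP now $1,878.20. Plan pays $2,760 − $828 = $1,932.

$1,932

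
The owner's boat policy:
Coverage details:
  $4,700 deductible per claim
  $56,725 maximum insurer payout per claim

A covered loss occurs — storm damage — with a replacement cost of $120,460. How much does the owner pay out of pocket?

Less the $4,700 deductible: $120,460 − $4,700 = $115,760.
$115,760 exceeds the $56,725 limit, so the insurer pays the limit: $56,725.
Out of pocket: $120,460 − $56,725 = $63,735.

$63,735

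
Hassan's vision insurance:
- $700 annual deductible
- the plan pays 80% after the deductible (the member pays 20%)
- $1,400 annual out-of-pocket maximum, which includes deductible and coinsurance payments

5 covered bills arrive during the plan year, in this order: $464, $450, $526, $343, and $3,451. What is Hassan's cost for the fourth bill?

#1 ($464): entire amount goes to the deductible. Member pays $464; OOP now $464.
#2 ($450): $236 finishes the deductible; $214 goes to coinsurance; coinsurance $214 × 20% = $42.80. Cost to member: $278.80. OOP to date $742.80.
#3 ($526): 20% coinsurance on $526 = $105.20. Cost to member: $105.20. OOP to date $848.
#4 ($343): deductible already satisfied, so member's share is 20% × $343 = $68.60. Cost to member: $68.60. OOP to date $916.60.

$68.60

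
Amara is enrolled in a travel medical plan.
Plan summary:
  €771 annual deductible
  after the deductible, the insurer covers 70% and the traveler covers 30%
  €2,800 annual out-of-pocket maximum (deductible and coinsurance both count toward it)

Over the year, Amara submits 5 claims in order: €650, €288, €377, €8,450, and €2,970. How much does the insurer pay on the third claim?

Bill 1, €650: fully absorbed by the deductible. Traveler owes €650 (running OOP €650). Insurer: €650 − €650 = €0.
Bill 2, €288: deductible takes €121, €167 remains; coinsurance €167 × 30% = €50.10. Traveler owes €171.10 (running OOP €821.10). Plan pays €288 − €171.10 = €116.90.
Bill 3, €377: deductible already satisfied, so traveler's share is 30% × €377 = €113.10. Traveler pays €113.10; OOP now €934.20. Insurer: €377 − €113.10 = €263.90.

€263.90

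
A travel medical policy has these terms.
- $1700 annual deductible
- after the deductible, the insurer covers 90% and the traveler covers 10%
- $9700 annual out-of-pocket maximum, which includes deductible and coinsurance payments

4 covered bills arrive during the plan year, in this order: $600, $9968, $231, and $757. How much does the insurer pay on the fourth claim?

#1 ($600): fully absorbed by the deductible. Traveler owes $600 (running OOP $600). Plan pays $600 − $600 = $0.
#2 ($9968): $1100 to deductible, leaving $8868; coinsurance $8868 × 10% = $886.80. Traveler pays $1986.80; OOP now $2586.80. Plan pays $9968 − $1986.80 = $7981.20.
#3 ($231): deductible met; 10% of $231 = $23.10. Traveler pays $23.10; OOP now $2609.90. Insurer: $231 − $23.10 = $207.90.
#4 ($757): deductible met; 10% of $757 = $75.70. Traveler owes $75.70 (running OOP $2685.60). Insurer: $757 − $75.70 = $681.30.

$681.30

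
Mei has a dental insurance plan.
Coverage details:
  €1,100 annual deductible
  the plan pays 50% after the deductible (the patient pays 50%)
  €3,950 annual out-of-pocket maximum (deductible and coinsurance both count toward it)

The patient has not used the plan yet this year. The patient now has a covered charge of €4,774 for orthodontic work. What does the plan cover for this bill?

Nothing has been paid toward the €1,100 deductible, so the first €1,100 of this charge is applied there.
That leaves €4,774 − €1,100 = €3,674 for coinsurance.
Coinsurance: €3,674 × 50% = €1,837.
Patient responsibility before any cap: €1,100 + €1,837 = €2,937.
Total out-of-pocket so far would be €0 + €2,937 = €2,937, below the €3,950 cap — no reduction.
The plan picks up €4,774 − €2,937 = €1,837.

€1,837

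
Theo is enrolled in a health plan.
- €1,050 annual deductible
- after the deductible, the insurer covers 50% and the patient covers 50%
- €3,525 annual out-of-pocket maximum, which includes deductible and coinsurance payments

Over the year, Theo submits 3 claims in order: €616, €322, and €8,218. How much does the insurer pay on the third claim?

#1 (€616): all of it applies to the deductible. Patient owes €616 (running OOP €616). Plan pays €616 − €616 = €0.
#2 (€322): entire amount goes to the deductible. Cost to patient: €322. OOP to date €938. Insurer: €322 − €322 = €0.
#3 (€8,218): deductible takes €112, €8,106 remains; patient's 50% is €4,053. Claim cost before the cap: €112 + €4,053 = €4,165. OOP would hit €5,103 > €3,525, so the cap limits the patient to €3,525 − €938 = €2,587. Insurer: €8,218 − €2,587 = €5,631.

€5,631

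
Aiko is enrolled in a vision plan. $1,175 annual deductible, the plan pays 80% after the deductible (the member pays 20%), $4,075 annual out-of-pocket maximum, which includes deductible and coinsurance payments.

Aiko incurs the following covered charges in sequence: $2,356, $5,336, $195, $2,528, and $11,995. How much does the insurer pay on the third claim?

$156

Claim 1 — $2,356: deductible takes $1,175, $1,181 remains; coinsurance $1,181 × 20% = $236.20. Cost to member: $1,411.20. OOP to date $1,411.20. Plan pays $2,356 − $1,411.20 = $944.80.
Claim 2 — $5,336: deductible met; 20% of $5,336 = $1,067.20. Member owes $1,067.20 (running OOP $2,478.40). Plan pays $5,336 − $1,067.20 = $4,268.80.
Claim 3 — $195: deductible already satisfied, so member's share is 20% × $195 = $39. Member owes $39 (running OOP $2,517.40). Insurer: $195 − $39 = $156.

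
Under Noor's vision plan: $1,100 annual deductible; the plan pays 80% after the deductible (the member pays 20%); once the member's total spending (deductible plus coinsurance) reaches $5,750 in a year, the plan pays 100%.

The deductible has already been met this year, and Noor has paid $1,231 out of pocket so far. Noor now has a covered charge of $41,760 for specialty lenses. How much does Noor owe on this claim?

$4,519

With the deductible met, the entire $41,760 is subject to coinsurance.
Coinsurance: $41,760 × 20% = $8,352.
Year-to-date out-of-pocket would reach $1,231 + $8,352 = $9,583, above the $5,750 maximum, so the member pays only $5,750 − $1,231 = $4,519.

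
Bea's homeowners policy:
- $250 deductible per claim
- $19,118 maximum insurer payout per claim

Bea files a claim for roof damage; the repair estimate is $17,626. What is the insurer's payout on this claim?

Less the $250 deductible: $17,626 − $250 = $17,376.
$17,376 is within the $19,118 limit, so the insurer pays $17,376.

$17,376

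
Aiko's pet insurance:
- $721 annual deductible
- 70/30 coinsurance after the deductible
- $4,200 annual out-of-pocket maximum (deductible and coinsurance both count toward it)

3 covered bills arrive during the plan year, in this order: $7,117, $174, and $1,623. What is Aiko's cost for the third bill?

$486.90

Claim 1 — $7,117: $721 to deductible, leaving $6,396; owner's 30% is $1,918.80. Owner owes $2,639.80 (running OOP $2,639.80).
Claim 2 — $174: deductible already satisfied, so owner's share is 30% × $174 = $52.20. Owner owes $52.20 (running OOP $2,692).
Claim 3 — $1,623: deductible met; 30% of $1,623 = $486.90. Cost to owner: $486.90. OOP to date $3,178.90.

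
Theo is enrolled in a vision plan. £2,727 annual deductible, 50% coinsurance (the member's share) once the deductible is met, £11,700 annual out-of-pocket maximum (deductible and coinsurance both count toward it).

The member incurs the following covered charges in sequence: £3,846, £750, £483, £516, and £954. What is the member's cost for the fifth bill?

Claim 1 (£3,846): £2,727 finishes the deductible; £1,119 goes to coinsurance; member's 50% is £559.50. Member pays £3,286.50; OOP now £3,286.50.
Claim 2 (£750): deductible met; 50% of £750 = £375. Member owes £375 (running OOP £3,661.50).
Claim 3 (£483): deductible met; 50% of £483 = £241.50. Cost to member: £241.50. OOP to date £3,903.
Claim 4 (£516): deductible met; 50% of £516 = £258. Member pays £258; OOP now £4,161.
Claim 5 (£954): 50% coinsurance on £954 = £477. Member owes £477 (running OOP £4,638).

£477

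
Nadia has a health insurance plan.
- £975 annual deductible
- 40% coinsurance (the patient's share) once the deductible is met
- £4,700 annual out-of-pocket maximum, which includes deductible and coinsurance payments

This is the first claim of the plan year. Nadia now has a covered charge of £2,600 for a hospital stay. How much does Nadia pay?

Nothing has been paid toward the £975 deductible, so the first £975 of this charge is applied there.
After the £975 deductible portion, £2,600 − £975 = £1,625 is subject to coinsurance.
Coinsurance: £1,625 × 40% = £650.
So the patient owes £975 + £650 = £1,625 before any cap.
Total out-of-pocket so far would be £0 + £1,625 = £1,625, below the £4,700 cap — no reduction.

£1,625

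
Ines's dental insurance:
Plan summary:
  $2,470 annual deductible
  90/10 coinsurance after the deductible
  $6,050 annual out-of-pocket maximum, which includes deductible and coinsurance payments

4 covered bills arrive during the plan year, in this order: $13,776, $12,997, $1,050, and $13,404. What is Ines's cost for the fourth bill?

$1,044.70

#1 ($13,776): $2,470 to deductible, leaving $11,306; patient's 10% is $1,130.60. Patient pays $3,600.60; OOP now $3,600.60.
#2 ($12,997): deductible met; 10% of $12,997 = $1,299.70. Patient owes $1,299.70 (running OOP $4,900.30).
#3 ($1,050): deductible already satisfied, so patient's share is 10% × $1,050 = $105. Cost to patient: $105. OOP to date $5,005.30.
#4 ($13,404): deductible met; 10% of $13,404 = $1,340.40. That would push OOP to $6,345.70, over the $6,050 cap, so patient pays $6,050 − $5,005.30 = $1,044.70.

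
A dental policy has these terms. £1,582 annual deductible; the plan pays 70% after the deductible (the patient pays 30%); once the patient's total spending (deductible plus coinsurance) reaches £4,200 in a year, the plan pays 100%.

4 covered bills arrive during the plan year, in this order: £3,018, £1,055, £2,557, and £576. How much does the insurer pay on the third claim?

£1,789.90

Claim 1 — £3,018: £1,582 to deductible, leaving £1,436; coinsurance £1,436 × 30% = £430.80. Patient owes £2,012.80 (running OOP £2,012.80). Plan pays £3,018 − £2,012.80 = £1,005.20.
Claim 2 — £1,055: 30% coinsurance on £1,055 = £316.50. Patient owes £316.50 (running OOP £2,329.30). Insurer: £1,055 − £316.50 = £738.50.
Claim 3 — £2,557: deductible met; 30% of £2,557 = £767.10. Patient pays £767.10; OOP now £3,096.40. Insurer: £2,557 − £767.10 = £1,789.90.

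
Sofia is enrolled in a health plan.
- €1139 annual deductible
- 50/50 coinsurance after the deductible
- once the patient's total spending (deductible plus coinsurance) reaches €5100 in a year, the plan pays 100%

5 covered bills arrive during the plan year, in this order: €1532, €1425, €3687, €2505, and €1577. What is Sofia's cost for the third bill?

Bill 1, €1532: €1139 finishes the deductible; €393 goes to coinsurance; 50% of €393 = €196.50. Cost to patient: €1335.50. OOP to date €1335.50.
Bill 2, €1425: deductible met; 50% of €1425 = €712.50. Cost to patient: €712.50. OOP to date €2048.
Bill 3, €3687: deductible met; 50% of €3687 = €1843.50. Patient owes €1843.50 (running OOP €3891.50).

€1843.50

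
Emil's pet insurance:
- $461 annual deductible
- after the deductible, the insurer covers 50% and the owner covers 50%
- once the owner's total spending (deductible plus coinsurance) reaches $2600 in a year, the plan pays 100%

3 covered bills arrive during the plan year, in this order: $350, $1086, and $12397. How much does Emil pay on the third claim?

$1651.50

Bill 1, $350: fully absorbed by the deductible. Owner owes $350 (running OOP $350).
Bill 2, $1086: $111 finishes the deductible; $975 goes to coinsurance; 50% of $975 = $487.50. Cost to owner: $598.50. OOP to date $948.50.
Bill 3, $12397: 50% coinsurance on $12397 = $6198.50. That would push OOP to $7147, over the $2600 cap, so owner pays $2600 − $948.50 = $1651.50.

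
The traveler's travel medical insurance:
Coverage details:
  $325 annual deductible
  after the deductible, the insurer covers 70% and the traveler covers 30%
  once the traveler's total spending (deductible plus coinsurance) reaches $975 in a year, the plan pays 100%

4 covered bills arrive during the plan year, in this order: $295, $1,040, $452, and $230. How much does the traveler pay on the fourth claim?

Claim 1 — $295: all of it applies to the deductible. Cost to traveler: $295. OOP to date $295.
Claim 2 — $1,040: $30 to deductible, leaving $1,010; coinsurance $1,010 × 30% = $303. Traveler owes $333 (running OOP $628).
Claim 3 — $452: 30% coinsurance on $452 = $135.60. Traveler owes $135.60 (running OOP $763.60).
Claim 4 — $230: deductible already satisfied, so traveler's share is 30% × $230 = $69. Cost to traveler: $69. OOP to date $832.60.

$69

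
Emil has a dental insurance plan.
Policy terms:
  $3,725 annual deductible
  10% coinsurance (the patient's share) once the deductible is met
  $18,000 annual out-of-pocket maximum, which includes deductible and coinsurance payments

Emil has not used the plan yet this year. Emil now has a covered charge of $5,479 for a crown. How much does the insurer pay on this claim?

$1,578.60

The full $3,725 deductible is still open; $3,725 of this bill applies to it.
That leaves $5,479 − $3,725 = $1,754 for coinsurance.
10% of $1,754 = $175.40 falls to the patient.
That puts the patient's cost at $3,725 + $175.40 = $3,900.40 before any cap.
Year-to-date out-of-pocket becomes $0 + $3,900.40 = $3,900.40, still under the $18,000 maximum, so no cap applies.
Insurer pays the balance: $5,479 − $3,900.40 = $1,578.60.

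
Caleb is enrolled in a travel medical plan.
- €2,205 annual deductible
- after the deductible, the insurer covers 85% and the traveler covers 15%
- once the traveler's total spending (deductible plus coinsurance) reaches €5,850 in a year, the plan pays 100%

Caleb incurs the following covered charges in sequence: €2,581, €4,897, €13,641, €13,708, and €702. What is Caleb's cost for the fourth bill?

Claim 1 — €2,581: deductible takes €2,205, €376 remains; 15% of €376 = €56.40. Cost to traveler: €2,261.40. OOP to date €2,261.40.
Claim 2 — €4,897: deductible met; 15% of €4,897 = €734.55. Cost to traveler: €734.55. OOP to date €2,995.95.
Claim 3 — €13,641: deductible already satisfied, so traveler's share is 15% × €13,641 = €2,046.15. Traveler pays €2,046.15; OOP now €5,042.10.
Claim 4 — €13,708: deductible already satisfied, so traveler's share is 15% × €13,708 = €2,056.20. Adding that to €5,042.10 gives €7,098.30, past the €5,850 cap; traveler pays only €5,850 − €5,042.10 = €807.90.

€807.90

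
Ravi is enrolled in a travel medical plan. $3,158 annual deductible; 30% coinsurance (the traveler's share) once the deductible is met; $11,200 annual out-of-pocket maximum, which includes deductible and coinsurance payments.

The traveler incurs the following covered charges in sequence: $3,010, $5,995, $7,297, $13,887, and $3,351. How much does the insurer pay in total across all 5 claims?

$22,340

#1 ($3,010): fully absorbed by the deductible. Traveler pays $3,010; OOP now $3,010. Plan pays $3,010 − $3,010 = $0.
#2 ($5,995): $148 finishes the deductible; $5,847 goes to coinsurance; 30% of $5,847 = $1,754.10. Cost to traveler: $1,902.10. OOP to date $4,912.10. Plan pays $5,995 − $1,902.10 = $4,092.90.
#3 ($7,297): deductible met; 30% of $7,297 = $2,189.10. Traveler pays $2,189.10; OOP now $7,101.20. Insurer: $7,297 − $2,189.10 = $5,107.90.
#4 ($13,887): 30% coinsurance on $13,887 = $4,166.10. Adding that to $7,101.20 gives $11,267.30, past the $11,200 cap; traveler pays only $11,200 − $7,101.20 = $4,098.80. Insurer: $13,887 − $4,098.80 = $9,788.20.
#5 ($3,351): 30% coinsurance on $3,351 = $1,005.30. OOP would hit $12,205.30 > $11,200, so the cap limits the traveler to $11,200 − $11,200 = $0. Insurer: $3,351 − $0 = $3,351.
Insurer total = bills − traveler's total = $33,540 − $11,200 = $22,340.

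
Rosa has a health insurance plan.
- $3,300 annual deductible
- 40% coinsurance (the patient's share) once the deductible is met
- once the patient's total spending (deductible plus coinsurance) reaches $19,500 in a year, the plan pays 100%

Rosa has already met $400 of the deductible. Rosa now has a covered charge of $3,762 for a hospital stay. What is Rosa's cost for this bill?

Deductible still to meet: $3,300 − $400 = $2,900.
The remaining $862 (= $3,762 − $2,900) moves to coinsurance.
Patient's 40% share of $862 is $344.80.
Patient responsibility before any cap: $2,900 + $344.80 = $3,244.80.
Year-to-date out-of-pocket becomes $400 + $3,244.80 = $3,644.80, still under the $19,500 maximum, so no cap applies.

$3,244.80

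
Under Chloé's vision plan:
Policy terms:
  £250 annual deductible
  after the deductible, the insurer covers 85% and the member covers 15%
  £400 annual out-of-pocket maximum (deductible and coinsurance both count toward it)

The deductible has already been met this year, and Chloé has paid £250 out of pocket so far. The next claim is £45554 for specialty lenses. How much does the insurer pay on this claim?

£45404

The deductible is already satisfied, so the full bill goes to coinsurance.
15% of £45554 = £6833.10 falls to the member.
Year-to-date out-of-pocket would reach £250 + £6833.10 = £7083.10, above the £400 maximum, so the member pays only £400 − £250 = £150.
Insurer pays the balance: £45554 − £150 = £45404.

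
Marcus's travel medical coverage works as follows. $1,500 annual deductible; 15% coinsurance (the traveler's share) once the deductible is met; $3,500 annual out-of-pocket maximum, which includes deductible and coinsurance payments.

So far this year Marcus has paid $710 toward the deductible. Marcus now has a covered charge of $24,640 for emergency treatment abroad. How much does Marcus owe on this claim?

$710 of the $1,500 deductible is already met, leaving $790.
The remaining $23,850 (= $24,640 − $790) moves to coinsurance.
Traveler's 15% share of $23,850 is $3,577.50.
So the traveler owes $790 + $3,577.50 = $4,367.50 before any cap.
That would bring total out-of-pocket to $5,077.50, past the $3,500 cap. The traveler is capped at $3,500 − $710 = $2,790 on this claim.

$2,790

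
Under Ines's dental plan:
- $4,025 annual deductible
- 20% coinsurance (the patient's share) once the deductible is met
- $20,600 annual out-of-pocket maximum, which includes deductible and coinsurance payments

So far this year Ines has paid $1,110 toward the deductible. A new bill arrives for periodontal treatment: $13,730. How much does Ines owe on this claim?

$5,078

Deductible still to meet: $4,025 − $1,110 = $2,915.
That leaves $13,730 − $2,915 = $10,815 for coinsurance.
Coinsurance: $10,815 × 20% = $2,163.
So the patient owes $2,915 + $2,163 = $5,078 before any cap.
Cumulative spending $1,110 + $5,078 = $6,188 stays under the $20,600 maximum.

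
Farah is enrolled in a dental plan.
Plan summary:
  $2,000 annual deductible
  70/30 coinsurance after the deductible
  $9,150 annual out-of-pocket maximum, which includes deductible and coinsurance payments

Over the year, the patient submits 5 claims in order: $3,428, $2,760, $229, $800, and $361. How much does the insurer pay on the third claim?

Claim 1 ($3,428): deductible takes $2,000, $1,428 remains; 30% of $1,428 = $428.40. Patient owes $2,428.40 (running OOP $2,428.40). Insurer: $3,428 − $2,428.40 = $999.60.
Claim 2 ($2,760): 30% coinsurance on $2,760 = $828. Patient owes $828 (running OOP $3,256.40). Insurer: $2,760 − $828 = $1,932.
Claim 3 ($229): deductible met; 30% of $229 = $68.70. Patient pays $68.70; OOP now $3,325.10. Insurer: $229 − $68.70 = $160.30.

$160.30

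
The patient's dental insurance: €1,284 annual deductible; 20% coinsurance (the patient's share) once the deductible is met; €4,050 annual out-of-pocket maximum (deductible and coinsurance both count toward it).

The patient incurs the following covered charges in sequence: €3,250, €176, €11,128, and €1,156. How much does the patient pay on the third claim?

€2,225.60

Claim 1 (€3,250): deductible takes €1,284, €1,966 remains; patient's 20% is €393.20. Patient owes €1,677.20 (running OOP €1,677.20).
Claim 2 (€176): 20% coinsurance on €176 = €35.20. Cost to patient: €35.20. OOP to date €1,712.40.
Claim 3 (€11,128): 20% coinsurance on €11,128 = €2,225.60. Patient pays €2,225.60; OOP now €3,938.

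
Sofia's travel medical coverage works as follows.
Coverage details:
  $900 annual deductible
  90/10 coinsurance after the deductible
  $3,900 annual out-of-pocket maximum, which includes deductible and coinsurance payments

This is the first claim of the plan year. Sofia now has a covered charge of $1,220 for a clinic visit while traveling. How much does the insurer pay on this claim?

$288

Nothing has been paid toward the $900 deductible, so the first $900 of this charge is applied there.
The remaining $320 (= $1,220 − $900) moves to coinsurance.
Traveler's 10% share of $320 is $32.
Traveler responsibility before any cap: $900 + $32 = $932.
Total out-of-pocket so far would be $0 + $932 = $932, below the $3,900 cap — no reduction.
The insurer covers the remainder: $1,220 − $932 = $288.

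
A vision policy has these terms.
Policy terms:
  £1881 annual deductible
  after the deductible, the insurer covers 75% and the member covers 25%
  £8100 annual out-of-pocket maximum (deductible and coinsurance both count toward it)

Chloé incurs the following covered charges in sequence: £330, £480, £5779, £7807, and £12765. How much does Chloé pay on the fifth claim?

Claim 1 — £330: entire amount goes to the deductible. Cost to member: £330. OOP to date £330.
Claim 2 — £480: all of it applies to the deductible. Member pays £480; OOP now £810.
Claim 3 — £5779: deductible takes £1071, £4708 remains; member's 25% is £1177. Member owes £2248 (running OOP £3058).
Claim 4 — £7807: deductible met; 25% of £7807 = £1951.75. Cost to member: £1951.75. OOP to date £5009.75.
Claim 5 — £12765: deductible already satisfied, so member's share is 25% × £12765 = £3191.25. Adding that to £5009.75 gives £8201, past the £8100 cap; member pays only £8100 − £5009.75 = £3090.25.

£3090.25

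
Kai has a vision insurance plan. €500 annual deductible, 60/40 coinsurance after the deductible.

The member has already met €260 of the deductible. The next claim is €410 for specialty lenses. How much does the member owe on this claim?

€260 of the €500 deductible is already met, leaving €240.
After the €240 deductible portion, €410 − €240 = €170 is subject to coinsurance.
40% of €170 = €68 falls to the member.
So the member owes €240 + €68 = €308.

€308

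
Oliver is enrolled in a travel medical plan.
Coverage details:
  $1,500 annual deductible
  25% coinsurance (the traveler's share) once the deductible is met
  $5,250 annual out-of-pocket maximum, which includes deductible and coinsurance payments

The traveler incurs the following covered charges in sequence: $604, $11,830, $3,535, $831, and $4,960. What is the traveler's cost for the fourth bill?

Bill 1, $604: entire amount goes to the deductible. Traveler pays $604; OOP now $604.
Bill 2, $11,830: $896 to deductible, leaving $10,934; coinsurance $10,934 × 25% = $2,733.50. Traveler pays $3,629.50; OOP now $4,233.50.
Bill 3, $3,535: deductible already satisfied, so traveler's share is 25% × $3,535 = $883.75. Traveler pays $883.75; OOP now $5,117.25.
Bill 4, $831: deductible already satisfied, so traveler's share is 25% × $831 = $207.75. Adding that to $5,117.25 gives $5,325, past the $5,250 cap; traveler pays only $5,250 − $5,117.25 = $132.75.

$132.75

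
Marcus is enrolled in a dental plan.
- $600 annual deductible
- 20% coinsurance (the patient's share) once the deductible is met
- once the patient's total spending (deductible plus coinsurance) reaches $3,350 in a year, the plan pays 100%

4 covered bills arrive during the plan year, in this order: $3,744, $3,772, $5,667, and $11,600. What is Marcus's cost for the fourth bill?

$233.40

Claim 1 ($3,744): $600 to deductible, leaving $3,144; coinsurance $3,144 × 20% = $628.80. Patient pays $1,228.80; OOP now $1,228.80.
Claim 2 ($3,772): deductible already satisfied, so patient's share is 20% × $3,772 = $754.40. Patient owes $754.40 (running OOP $1,983.20).
Claim 3 ($5,667): deductible met; 20% of $5,667 = $1,133.40. Cost to patient: $1,133.40. OOP to date $3,116.60.
Claim 4 ($11,600): deductible met; 20% of $11,600 = $2,320. Adding that to $3,116.60 gives $5,436.60, past the $3,350 cap; patient pays only $3,350 − $3,116.60 = $233.40.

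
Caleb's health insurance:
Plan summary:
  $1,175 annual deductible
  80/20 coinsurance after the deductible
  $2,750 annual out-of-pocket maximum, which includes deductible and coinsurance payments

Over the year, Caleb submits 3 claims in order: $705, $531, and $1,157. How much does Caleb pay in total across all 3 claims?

Bill 1, $705: all of it applies to the deductible. Patient pays $705; OOP now $705.
Bill 2, $531: deductible takes $470, $61 remains; 20% of $61 = $12.20. Patient owes $482.20 (running OOP $1,187.20).
Bill 3, $1,157: deductible already satisfied, so patient's share is 20% × $1,157 = $231.40. Patient owes $231.40 (running OOP $1,418.60).
Summing the patient's payments: $705 + $482.20 + $231.40 = $1,418.60.

$1,418.60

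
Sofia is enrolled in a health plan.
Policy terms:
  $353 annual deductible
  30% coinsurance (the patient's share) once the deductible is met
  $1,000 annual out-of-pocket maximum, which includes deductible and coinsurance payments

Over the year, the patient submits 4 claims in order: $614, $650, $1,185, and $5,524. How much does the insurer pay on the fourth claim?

$5,505.80

Claim 1 — $614: deductible takes $353, $261 remains; patient's 30% is $78.30. Patient owes $431.30 (running OOP $431.30). Insurer: $614 − $431.30 = $182.70.
Claim 2 — $650: deductible met; 30% of $650 = $195. Patient pays $195; OOP now $626.30. Insurer: $650 − $195 = $455.
Claim 3 — $1,185: deductible already satisfied, so patient's share is 30% × $1,185 = $355.50. Patient owes $355.50 (running OOP $981.80). Plan pays $1,185 − $355.50 = $829.50.
Claim 4 — $5,524: deductible already satisfied, so patient's share is 30% × $5,524 = $1,657.20. Adding that to $981.80 gives $2,639, past the $1,000 cap; patient pays only $1,000 − $981.80 = $18.20. Insurer: $5,524 − $18.20 = $5,505.80.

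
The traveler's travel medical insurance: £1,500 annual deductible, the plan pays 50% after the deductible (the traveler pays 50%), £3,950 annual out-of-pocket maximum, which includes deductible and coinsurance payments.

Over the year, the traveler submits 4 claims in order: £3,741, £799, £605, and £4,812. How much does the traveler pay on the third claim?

£302.50

Claim 1 (£3,741): £1,500 finishes the deductible; £2,241 goes to coinsurance; traveler's 50% is £1,120.50. Traveler pays £2,620.50; OOP now £2,620.50.
Claim 2 (£799): deductible already satisfied, so traveler's share is 50% × £799 = £399.50. Traveler owes £399.50 (running OOP £3,020).
Claim 3 (£605): deductible already satisfied, so traveler's share is 50% × £605 = £302.50. Traveler pays £302.50; OOP now £3,322.50.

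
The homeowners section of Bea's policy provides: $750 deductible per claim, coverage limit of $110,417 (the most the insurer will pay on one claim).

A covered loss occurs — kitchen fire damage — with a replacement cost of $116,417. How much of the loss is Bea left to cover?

Subtract the deductible: $116,417 − $750 = $115,667.
$115,667 exceeds the $110,417 limit, so the insurer pays the limit: $110,417.
The homeowner bears the rest of the original loss: $116,417 − $110,417 = $6,000.

$6,000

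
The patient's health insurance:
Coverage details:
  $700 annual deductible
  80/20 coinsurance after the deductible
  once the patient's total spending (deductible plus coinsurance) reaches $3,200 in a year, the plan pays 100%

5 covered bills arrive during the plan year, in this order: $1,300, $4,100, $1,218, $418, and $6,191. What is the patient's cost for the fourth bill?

Bill 1, $1,300: deductible takes $700, $600 remains; coinsurance $600 × 20% = $120. Patient owes $820 (running OOP $820).
Bill 2, $4,100: deductible met; 20% of $4,100 = $820. Patient owes $820 (running OOP $1,640).
Bill 3, $1,218: deductible already satisfied, so patient's share is 20% × $1,218 = $243.60. Cost to patient: $243.60. OOP to date $1,883.60.
Bill 4, $418: deductible already satisfied, so patient's share is 20% × $418 = $83.60. Patient pays $83.60; OOP now $1,967.20.

$83.60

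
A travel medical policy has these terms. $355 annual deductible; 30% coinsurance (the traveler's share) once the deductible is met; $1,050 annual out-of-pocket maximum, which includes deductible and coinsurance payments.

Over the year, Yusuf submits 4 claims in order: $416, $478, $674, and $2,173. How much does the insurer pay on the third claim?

$471.80

Claim 1 ($416): $355 to deductible, leaving $61; traveler's 30% is $18.30. Traveler pays $373.30; OOP now $373.30. Insurer: $416 − $373.30 = $42.70.
Claim 2 ($478): deductible already satisfied, so traveler's share is 30% × $478 = $143.40. Cost to traveler: $143.40. OOP to date $516.70. Insurer: $478 − $143.40 = $334.60.
Claim 3 ($674): 30% coinsurance on $674 = $202.20. Traveler pays $202.20; OOP now $718.90. Plan pays $674 − $202.20 = $471.80.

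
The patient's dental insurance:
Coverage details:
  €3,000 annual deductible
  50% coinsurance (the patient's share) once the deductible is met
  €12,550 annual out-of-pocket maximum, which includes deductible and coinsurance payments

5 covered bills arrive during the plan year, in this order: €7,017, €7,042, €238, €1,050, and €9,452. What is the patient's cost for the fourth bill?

€525

Claim 1 (€7,017): €3,000 finishes the deductible; €4,017 goes to coinsurance; patient's 50% is €2,008.50. Cost to patient: €5,008.50. OOP to date €5,008.50.
Claim 2 (€7,042): deductible already satisfied, so patient's share is 50% × €7,042 = €3,521. Patient pays €3,521; OOP now €8,529.50.
Claim 3 (€238): deductible met; 50% of €238 = €119. Patient owes €119 (running OOP €8,648.50).
Claim 4 (€1,050): deductible met; 50% of €1,050 = €525. Cost to patient: €525. OOP to date €9,173.50.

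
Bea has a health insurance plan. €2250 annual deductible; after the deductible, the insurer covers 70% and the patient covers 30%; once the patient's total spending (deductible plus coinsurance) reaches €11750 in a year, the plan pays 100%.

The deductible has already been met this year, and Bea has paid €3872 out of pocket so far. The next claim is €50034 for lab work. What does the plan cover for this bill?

€42156

With the deductible met, the entire €50034 is subject to coinsurance.
30% of €50034 = €15010.20 falls to the patient.
Adding €15010.20 to the €3872 already spent would give €18882.20, which exceeds the €11750 cap; the patient pays just €11750 − €3872 = €7878.
The insurer covers the remainder: €50034 − €7878 = €42156.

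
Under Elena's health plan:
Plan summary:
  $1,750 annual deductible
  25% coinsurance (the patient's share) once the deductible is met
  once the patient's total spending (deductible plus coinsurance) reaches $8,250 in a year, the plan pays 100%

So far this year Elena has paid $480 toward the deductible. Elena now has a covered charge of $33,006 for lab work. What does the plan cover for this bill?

Remaining deductible: $1,750 − $480 = $1,270.
That leaves $33,006 − $1,270 = $31,736 for coinsurance.
Coinsurance: $31,736 × 25% = $7,934.
So the patient owes $1,270 + $7,934 = $9,204 before any cap.
Adding $9,204 to the $480 already spent would give $9,684, which exceeds the $8,250 cap; the patient pays just $8,250 − $480 = $7,770.
The insurer covers the remainder: $33,006 − $7,770 = $25,236.

$25,236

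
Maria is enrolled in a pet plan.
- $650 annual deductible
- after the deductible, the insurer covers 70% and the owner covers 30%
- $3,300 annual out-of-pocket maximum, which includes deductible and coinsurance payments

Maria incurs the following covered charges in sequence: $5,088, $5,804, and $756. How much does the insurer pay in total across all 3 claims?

$8,348

#1 ($5,088): deductible takes $650, $4,438 remains; owner's 30% is $1,331.40. Cost to owner: $1,981.40. OOP to date $1,981.40. Insurer: $5,088 − $1,981.40 = $3,106.60.
#2 ($5,804): deductible met; 30% of $5,804 = $1,741.20. Adding that to $1,981.40 gives $3,722.60, past the $3,300 cap; owner pays only $3,300 − $1,981.40 = $1,318.60. Insurer: $5,804 − $1,318.60 = $4,485.40.
#3 ($756): 30% coinsurance on $756 = $226.80. That would push OOP to $3,526.80, over the $3,300 cap, so owner pays $3,300 − $3,300 = $0. Plan pays $756 − $0 = $756.
Insurer total = bills − owner's total = $11,648 − $3,300 = $8,348.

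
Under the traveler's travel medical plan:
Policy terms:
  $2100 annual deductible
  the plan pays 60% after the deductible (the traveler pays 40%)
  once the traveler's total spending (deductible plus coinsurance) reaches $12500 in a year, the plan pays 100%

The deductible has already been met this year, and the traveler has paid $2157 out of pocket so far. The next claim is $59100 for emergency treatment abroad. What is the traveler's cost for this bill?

The deductible is already satisfied, so the full bill goes to coinsurance.
40% of $59100 = $23640 falls to the traveler.
Adding $23640 to the $2157 already spent would give $25797, which exceeds the $12500 cap; the traveler pays just $12500 − $2157 = $10343.

$10343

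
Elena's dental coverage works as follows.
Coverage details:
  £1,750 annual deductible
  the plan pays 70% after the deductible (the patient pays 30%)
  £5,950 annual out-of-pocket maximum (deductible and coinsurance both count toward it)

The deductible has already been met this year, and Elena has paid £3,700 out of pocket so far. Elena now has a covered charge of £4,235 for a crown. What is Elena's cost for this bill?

£1,270.50

The deductible is already satisfied, so the full bill goes to coinsurance.
Patient's 30% share of £4,235 is £1,270.50.
Year-to-date out-of-pocket becomes £3,700 + £1,270.50 = £4,970.50, still under the £5,950 maximum, so no cap applies.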